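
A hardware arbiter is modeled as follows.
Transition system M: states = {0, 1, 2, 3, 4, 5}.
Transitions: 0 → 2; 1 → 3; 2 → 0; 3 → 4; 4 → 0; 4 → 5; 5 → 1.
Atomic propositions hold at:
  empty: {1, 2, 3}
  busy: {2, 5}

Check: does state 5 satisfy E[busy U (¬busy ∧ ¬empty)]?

Sat(¬busy) = {0, 1, 3, 4}
Sat(¬empty) = {0, 4, 5}
Sat(¬busy ∧ ¬empty) = {0, 4}
E[busy U (¬busy ∧ ¬empty)]: least fixpoint, start Z0 = Sat((¬busy ∧ ¬empty)) = {0, 4}, add states in Sat(busy) with some successor in Z. Z1 = {0, 2, 4}; fixed.
Sat(E[busy U (¬busy ∧ ¬empty)]) = {0, 2, 4}
5 ∉ Sat(E[busy U (¬busy ∧ ¬empty)]) = {0, 2, 4}, so the formula does not hold at 5.

No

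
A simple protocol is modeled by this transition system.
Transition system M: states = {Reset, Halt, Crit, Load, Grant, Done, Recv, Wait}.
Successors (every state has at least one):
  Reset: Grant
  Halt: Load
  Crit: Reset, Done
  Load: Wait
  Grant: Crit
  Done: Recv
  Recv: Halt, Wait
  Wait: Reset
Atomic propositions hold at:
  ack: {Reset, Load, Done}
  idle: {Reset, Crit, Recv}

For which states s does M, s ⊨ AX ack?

Sat(AX ack) = {s : every successor in {Reset, Load, Done}} = {Halt, Crit, Wait}

{Halt, Crit, Wait}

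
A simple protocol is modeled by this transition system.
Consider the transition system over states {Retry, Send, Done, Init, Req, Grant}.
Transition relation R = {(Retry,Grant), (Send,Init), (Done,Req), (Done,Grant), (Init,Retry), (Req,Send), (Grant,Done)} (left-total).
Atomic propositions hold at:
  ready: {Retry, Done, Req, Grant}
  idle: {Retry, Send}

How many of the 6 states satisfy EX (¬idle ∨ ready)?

5

Sat(¬idle) = {Done, Init, Req, Grant}
Sat(¬idle ∨ ready) = {Retry, Done, Init, Req, Grant}
Sat(EX (¬idle ∨ ready)) = {s : some successor in {Retry, Done, Init, Req, Grant}} = {Retry, Send, Done, Init, Grant}
|Sat(EX (¬idle ∨ ready))| = |{Retry, Send, Done, Init, Grant}| = 5.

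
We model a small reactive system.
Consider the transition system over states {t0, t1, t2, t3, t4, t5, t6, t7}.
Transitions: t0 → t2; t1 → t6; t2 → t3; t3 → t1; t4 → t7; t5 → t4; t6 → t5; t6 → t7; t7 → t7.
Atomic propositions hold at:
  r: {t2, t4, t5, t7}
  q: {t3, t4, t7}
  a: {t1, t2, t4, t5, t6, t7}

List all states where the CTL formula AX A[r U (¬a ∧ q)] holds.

{t0, t2}

Sat(¬a) = {t0, t3}
Sat(¬a ∧ q) = {t3}
A[r U (¬a ∧ q)]: least fixpoint, start Z0 = Sat((¬a ∧ q)) = {t3}, add states in Sat(r) with every successor in Z. Z1 = {t2, t3}; fixed.
Sat(A[r U (¬a ∧ q)]) = {t2, t3}
Sat(AX A[r U (¬a ∧ q)]) = {s : every successor in {t2, t3}} = {t0, t2}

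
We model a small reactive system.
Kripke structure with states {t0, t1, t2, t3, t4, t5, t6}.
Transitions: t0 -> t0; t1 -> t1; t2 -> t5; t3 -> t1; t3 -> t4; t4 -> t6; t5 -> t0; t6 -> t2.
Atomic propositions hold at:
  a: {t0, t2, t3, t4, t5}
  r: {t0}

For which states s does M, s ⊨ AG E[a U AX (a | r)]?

Sat(a | r) = {t0, t2, t3, t4, t5}
Sat(AX (a | r)) = {s : every successor in {t0, t2, t3, t4, t5}} = {t0, t2, t5, t6}
E[a U AX (a | r)]: least fixpoint, start Z0 = Sat(AX (a | r)) = {t0, t2, t5, t6}, add states in Sat(a) with some successor in Z. Z1 = {t0, t2, t4, t5, t6}; Z2 = {t0, t2, t3, t4, t5, t6}; fixed.
Sat(E[a U AX (a | r)]) = {t0, t2, t3, t4, t5, t6}
AG E[a U AX (a | r)]: greatest fixpoint, start Z0 = {t0, t2, t3, t4, t5, t6}, keep only states in Sat with every successor in Z. Z1 = {t0, t2, t4, t5, t6}; fixed.
Sat(AG E[a U AX (a | r)]) = {t0, t2, t4, t5, t6}

{t0, t2, t4, t5, t6}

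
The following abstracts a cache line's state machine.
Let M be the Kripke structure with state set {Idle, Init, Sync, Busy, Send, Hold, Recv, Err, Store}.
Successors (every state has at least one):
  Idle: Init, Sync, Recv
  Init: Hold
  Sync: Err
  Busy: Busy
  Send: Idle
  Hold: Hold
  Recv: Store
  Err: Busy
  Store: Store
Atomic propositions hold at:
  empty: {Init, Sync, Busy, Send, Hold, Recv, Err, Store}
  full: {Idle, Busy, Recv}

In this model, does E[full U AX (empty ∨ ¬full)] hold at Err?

Yes

Sat(¬full) = {Init, Sync, Send, Hold, Err, Store}
Sat(empty ∨ ¬full) = {Init, Sync, Busy, Send, Hold, Recv, Err, Store}
Sat(AX (empty ∨ ¬full)) = {s : every successor in {Init, Sync, Busy, Send, Hold, Recv, Err, Store}} = {Idle, Init, Sync, Busy, Hold, Recv, Err, Store}
E[full U AX (empty ∨ ¬full)]: least fixpoint, start Z0 = Sat(AX (empty ∨ ¬full)) = {Idle, Init, Sync, Busy, Hold, Recv, Err, Store}, add states in Sat(full) with some successor in Z. Already a fixed point.
Sat(E[full U AX (empty ∨ ¬full)]) = {Idle, Init, Sync, Busy, Hold, Recv, Err, Store}
Err ∈ Sat(E[full U AX (empty ∨ ¬full)]) = {Idle, Init, Sync, Busy, Hold, Recv, Err, Store}, so the formula holds at Err.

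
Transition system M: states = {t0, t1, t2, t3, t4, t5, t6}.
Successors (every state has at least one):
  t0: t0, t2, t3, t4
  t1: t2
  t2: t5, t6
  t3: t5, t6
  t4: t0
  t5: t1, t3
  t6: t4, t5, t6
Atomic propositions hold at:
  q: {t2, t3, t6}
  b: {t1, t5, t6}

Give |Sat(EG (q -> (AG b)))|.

2

AG b: greatest fixpoint, start Z0 = {t1, t5, t6}, keep only states in Sat with every successor in Z. Z1 = ∅; fixed.
Sat(AG b) = ∅
Sat(q -> (AG b)) = {t0, t1, t4, t5}
EG (q -> (AG b)): greatest fixpoint, start Z0 = {t0, t1, t4, t5}, keep only states in Sat with some successor in Z. Z1 = {t0, t4, t5}; Z2 = {t0, t4}; fixed.
Sat(EG (q -> (AG b))) = {t0, t4}
|Sat(EG (q -> (AG b)))| = |{t0, t4}| = 2.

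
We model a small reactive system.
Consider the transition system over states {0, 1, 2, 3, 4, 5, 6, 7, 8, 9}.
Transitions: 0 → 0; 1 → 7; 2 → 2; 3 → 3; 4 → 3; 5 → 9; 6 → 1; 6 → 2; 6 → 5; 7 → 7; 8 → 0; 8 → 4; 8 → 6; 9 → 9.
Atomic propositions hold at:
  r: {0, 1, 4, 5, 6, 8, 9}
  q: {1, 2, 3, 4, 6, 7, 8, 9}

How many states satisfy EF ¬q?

Sat(¬q) = {0, 5}
EF ¬q: least fixpoint, start Z0 = {0, 5}, add states with some successor in Z. Z1 = {0, 5, 6, 8}; fixed.
Sat(EF ¬q) = {0, 5, 6, 8}
|Sat(EF ¬q)| = |{0, 5, 6, 8}| = 4.

4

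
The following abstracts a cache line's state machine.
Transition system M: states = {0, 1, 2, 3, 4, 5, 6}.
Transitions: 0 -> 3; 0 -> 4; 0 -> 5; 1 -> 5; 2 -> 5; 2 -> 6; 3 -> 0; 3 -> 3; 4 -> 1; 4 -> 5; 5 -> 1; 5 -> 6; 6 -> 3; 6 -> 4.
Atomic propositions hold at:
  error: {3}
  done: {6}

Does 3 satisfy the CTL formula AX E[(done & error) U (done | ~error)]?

Sat(done & error) = ∅
Sat(~error) = {0, 1, 2, 4, 5, 6}
Sat(done | ~error) = {0, 1, 2, 4, 5, 6}
E[(done & error) U (done | ~error)]: least fixpoint, start Z0 = Sat((done | ~error)) = {0, 1, 2, 4, 5, 6}, add states in Sat(done & error) with some successor in Z. Already a fixed point.
Sat(E[(done & error) U (done | ~error)]) = {0, 1, 2, 4, 5, 6}
Sat(AX E[(done & error) U (done | ~error)]) = {s : every successor in {0, 1, 2, 4, 5, 6}} = {1, 2, 4, 5}
3 ∉ Sat(AX E[(done & error) U (done | ~error)]) = {1, 2, 4, 5}, so the formula does not hold at 3.

No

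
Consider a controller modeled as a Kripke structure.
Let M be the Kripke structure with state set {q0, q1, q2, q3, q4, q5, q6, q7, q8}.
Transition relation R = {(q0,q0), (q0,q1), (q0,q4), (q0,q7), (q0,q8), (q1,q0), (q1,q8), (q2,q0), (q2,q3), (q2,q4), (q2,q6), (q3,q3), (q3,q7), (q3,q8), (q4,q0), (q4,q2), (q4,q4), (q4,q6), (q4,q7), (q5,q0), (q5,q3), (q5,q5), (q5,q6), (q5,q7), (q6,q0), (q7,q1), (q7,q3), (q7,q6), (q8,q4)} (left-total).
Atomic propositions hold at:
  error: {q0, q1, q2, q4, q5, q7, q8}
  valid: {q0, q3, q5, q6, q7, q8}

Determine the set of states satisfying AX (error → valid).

Sat(error → valid) = {q0, q3, q5, q6, q7, q8}
Sat(AX (error → valid)) = {s : every successor in {q0, q3, q5, q6, q7, q8}} = {q1, q3, q5, q6}

{q1, q3, q5, q6}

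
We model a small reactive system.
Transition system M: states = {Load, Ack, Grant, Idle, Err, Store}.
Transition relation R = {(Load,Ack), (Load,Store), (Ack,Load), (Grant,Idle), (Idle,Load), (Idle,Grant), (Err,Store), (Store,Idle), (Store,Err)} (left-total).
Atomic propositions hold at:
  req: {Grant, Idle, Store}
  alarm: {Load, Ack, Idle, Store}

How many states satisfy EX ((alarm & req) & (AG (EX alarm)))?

4

Sat(alarm & req) = {Idle, Store}
Sat(EX alarm) = {s : some successor in {Load, Ack, Idle, Store}} = {Load, Ack, Grant, Idle, Err, Store}
AG (EX alarm): greatest fixpoint, start Z0 = {Load, Ack, Grant, Idle, Err, Store}, keep only states in Sat with every successor in Z. Already a fixed point.
Sat(AG (EX alarm)) = {Load, Ack, Grant, Idle, Err, Store}
Sat((alarm & req) & (AG (EX alarm))) = {Idle, Store}
Sat(EX ((alarm & req) & (AG (EX alarm)))) = {s : some successor in {Idle, Store}} = {Load, Grant, Err, Store}
|Sat(EX ((alarm & req) & (AG (EX alarm))))| = |{Load, Grant, Err, Store}| = 4.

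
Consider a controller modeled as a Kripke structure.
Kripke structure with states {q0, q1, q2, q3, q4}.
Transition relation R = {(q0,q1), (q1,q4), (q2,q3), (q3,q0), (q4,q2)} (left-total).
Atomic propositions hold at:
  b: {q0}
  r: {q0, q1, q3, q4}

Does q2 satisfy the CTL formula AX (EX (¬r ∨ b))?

Yes

Sat(¬r) = {q2}
Sat(¬r ∨ b) = {q0, q2}
Sat(EX (¬r ∨ b)) = {s : some successor in {q0, q2}} = {q3, q4}
Sat(AX (EX (¬r ∨ b))) = {s : every successor in {q3, q4}} = {q1, q2}
q2 ∈ Sat(AX (EX (¬r ∨ b))) = {q1, q2}, so the formula holds at q2.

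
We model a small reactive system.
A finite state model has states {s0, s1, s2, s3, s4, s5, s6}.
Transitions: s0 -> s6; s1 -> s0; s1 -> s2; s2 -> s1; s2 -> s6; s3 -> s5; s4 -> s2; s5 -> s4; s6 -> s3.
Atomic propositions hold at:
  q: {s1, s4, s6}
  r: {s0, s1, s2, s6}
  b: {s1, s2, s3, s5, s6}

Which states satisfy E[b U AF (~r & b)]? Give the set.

{s0, s1, s2, s3, s5, s6}

Sat(~r) = {s3, s4, s5}
Sat(~r & b) = {s3, s5}
AF (~r & b): least fixpoint, start Z0 = {s3, s5}, add states with every successor in Z. Z1 = {s3, s5, s6}; Z2 = {s0, s3, s5, s6}; fixed.
Sat(AF (~r & b)) = {s0, s3, s5, s6}
E[b U AF (~r & b)]: least fixpoint, start Z0 = Sat(AF (~r & b)) = {s0, s3, s5, s6}, add states in Sat(b) with some successor in Z. Z1 = {s0, s1, s2, s3, s5, s6}; fixed.
Sat(E[b U AF (~r & b)]) = {s0, s1, s2, s3, s5, s6}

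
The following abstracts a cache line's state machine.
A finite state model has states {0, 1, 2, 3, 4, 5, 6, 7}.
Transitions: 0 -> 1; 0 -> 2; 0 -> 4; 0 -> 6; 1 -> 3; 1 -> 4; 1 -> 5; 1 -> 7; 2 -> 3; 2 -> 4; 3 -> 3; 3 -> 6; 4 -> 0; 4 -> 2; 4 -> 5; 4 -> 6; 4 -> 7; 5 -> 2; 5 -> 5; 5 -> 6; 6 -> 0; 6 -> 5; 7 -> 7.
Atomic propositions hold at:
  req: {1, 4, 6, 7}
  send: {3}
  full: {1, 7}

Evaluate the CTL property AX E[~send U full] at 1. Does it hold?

No

Sat(~send) = {0, 1, 2, 4, 5, 6, 7}
E[~send U full]: least fixpoint, start Z0 = Sat(full) = {1, 7}, add states in Sat(~send) with some successor in Z. Z1 = {0, 1, 4, 7}; Z2 = {0, 1, 2, 4, 6, 7}; Z3 = {0, 1, 2, 4, 5, 6, 7}; fixed.
Sat(E[~send U full]) = {0, 1, 2, 4, 5, 6, 7}
Sat(AX E[~send U full]) = {s : every successor in {0, 1, 2, 4, 5, 6, 7}} = {0, 4, 5, 6, 7}
1 ∉ Sat(AX E[~send U full]) = {0, 4, 5, 6, 7}, so the formula does not hold at 1.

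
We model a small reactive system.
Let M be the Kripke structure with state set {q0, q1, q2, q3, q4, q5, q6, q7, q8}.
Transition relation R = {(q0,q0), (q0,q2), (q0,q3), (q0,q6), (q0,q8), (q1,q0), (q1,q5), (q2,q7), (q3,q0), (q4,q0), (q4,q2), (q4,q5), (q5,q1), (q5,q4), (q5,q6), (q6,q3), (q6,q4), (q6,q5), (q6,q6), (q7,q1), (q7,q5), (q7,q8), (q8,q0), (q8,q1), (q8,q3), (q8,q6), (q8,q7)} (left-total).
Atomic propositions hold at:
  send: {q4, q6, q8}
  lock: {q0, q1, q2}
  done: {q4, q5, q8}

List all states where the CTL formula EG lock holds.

{q0, q1}

EG lock: greatest fixpoint, start Z0 = {q0, q1, q2}, keep only states in Sat with some successor in Z. Z1 = {q0, q1}; fixed.
Sat(EG lock) = {q0, q1}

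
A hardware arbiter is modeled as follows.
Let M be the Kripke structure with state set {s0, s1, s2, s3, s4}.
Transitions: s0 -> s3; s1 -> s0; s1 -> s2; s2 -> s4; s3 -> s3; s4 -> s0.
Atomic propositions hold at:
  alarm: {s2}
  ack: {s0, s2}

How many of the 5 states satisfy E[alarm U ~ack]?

4

Sat(~ack) = {s1, s3, s4}
E[alarm U ~ack]: least fixpoint, start Z0 = Sat(~ack) = {s1, s3, s4}, add states in Sat(alarm) with some successor in Z. Z1 = {s1, s2, s3, s4}; fixed.
Sat(E[alarm U ~ack]) = {s1, s2, s3, s4}
|Sat(E[alarm U ~ack])| = |{s1, s2, s3, s4}| = 4.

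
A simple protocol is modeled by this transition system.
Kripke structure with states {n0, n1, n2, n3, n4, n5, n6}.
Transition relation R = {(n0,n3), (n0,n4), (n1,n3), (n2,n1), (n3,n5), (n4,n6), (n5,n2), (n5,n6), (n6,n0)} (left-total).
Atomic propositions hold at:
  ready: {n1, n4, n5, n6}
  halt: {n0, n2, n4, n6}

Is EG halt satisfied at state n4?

EG halt: greatest fixpoint, start Z0 = {n0, n2, n4, n6}, keep only states in Sat with some successor in Z. Z1 = {n0, n4, n6}; fixed.
Sat(EG halt) = {n0, n4, n6}
n4 ∈ Sat(EG halt) = {n0, n4, n6}, so the formula holds at n4.

Yes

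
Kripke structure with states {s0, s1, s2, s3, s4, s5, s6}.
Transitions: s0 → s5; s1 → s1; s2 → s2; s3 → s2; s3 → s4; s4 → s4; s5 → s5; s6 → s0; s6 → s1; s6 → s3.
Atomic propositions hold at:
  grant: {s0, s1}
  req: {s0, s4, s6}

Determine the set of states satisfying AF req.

{s0, s4, s6}

AF req: least fixpoint, start Z0 = {s0, s4, s6}, add states with every successor in Z. Already a fixed point.
Sat(AF req) = {s0, s4, s6}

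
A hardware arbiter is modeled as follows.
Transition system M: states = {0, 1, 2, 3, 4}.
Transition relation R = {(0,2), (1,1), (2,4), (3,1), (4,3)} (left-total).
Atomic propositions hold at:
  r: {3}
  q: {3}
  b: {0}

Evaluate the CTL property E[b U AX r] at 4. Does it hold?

Sat(AX r) = {s : every successor in {3}} = {4}
E[b U AX r]: least fixpoint, start Z0 = Sat(AX r) = {4}, add states in Sat(b) with some successor in Z. Already a fixed point.
Sat(E[b U AX r]) = {4}
4 ∈ Sat(E[b U AX r]) = {4}, so the formula holds at 4.

Yes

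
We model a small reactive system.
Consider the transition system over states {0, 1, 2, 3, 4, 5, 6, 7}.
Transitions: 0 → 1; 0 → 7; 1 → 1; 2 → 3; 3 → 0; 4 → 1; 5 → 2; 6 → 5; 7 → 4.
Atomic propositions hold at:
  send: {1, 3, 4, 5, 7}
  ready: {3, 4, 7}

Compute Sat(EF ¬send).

{0, 2, 3, 5, 6}

Sat(¬send) = {0, 2, 6}
EF ¬send: least fixpoint, start Z0 = {0, 2, 6}, add states with some successor in Z. Z1 = {0, 2, 3, 5, 6}; fixed.
Sat(EF ¬send) = {0, 2, 3, 5, 6}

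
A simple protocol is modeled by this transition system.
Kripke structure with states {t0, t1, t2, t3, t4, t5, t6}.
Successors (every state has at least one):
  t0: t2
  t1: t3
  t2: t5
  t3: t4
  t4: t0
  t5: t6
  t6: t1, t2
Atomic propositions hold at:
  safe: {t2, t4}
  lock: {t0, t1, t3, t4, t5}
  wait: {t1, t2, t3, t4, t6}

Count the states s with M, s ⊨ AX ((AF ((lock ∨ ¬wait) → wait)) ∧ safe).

2

Sat(¬wait) = {t0, t5}
Sat(lock ∨ ¬wait) = {t0, t1, t3, t4, t5}
Sat((lock ∨ ¬wait) → wait) = {t1, t2, t3, t4, t6}
AF ((lock ∨ ¬wait) → wait): least fixpoint, start Z0 = {t1, t2, t3, t4, t6}, add states with every successor in Z. Z1 = {t0, t1, t2, t3, t4, t5, t6}; fixed.
Sat(AF ((lock ∨ ¬wait) → wait)) = {t0, t1, t2, t3, t4, t5, t6}
Sat((AF ((lock ∨ ¬wait) → wait)) ∧ safe) = {t2, t4}
Sat(AX ((AF ((lock ∨ ¬wait) → wait)) ∧ safe)) = {s : every successor in {t2, t4}} = {t0, t3}
|Sat(AX ((AF ((lock ∨ ¬wait) → wait)) ∧ safe))| = |{t0, t3}| = 2.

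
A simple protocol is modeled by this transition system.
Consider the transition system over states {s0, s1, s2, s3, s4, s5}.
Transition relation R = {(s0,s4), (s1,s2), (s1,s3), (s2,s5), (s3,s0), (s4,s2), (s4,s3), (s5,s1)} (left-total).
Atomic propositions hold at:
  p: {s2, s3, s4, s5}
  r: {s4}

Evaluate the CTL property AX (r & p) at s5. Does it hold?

Sat(r & p) = {s4}
Sat(AX (r & p)) = {s : every successor in {s4}} = {s0}
s5 ∉ Sat(AX (r & p)) = {s0}, so the formula does not hold at s5.

No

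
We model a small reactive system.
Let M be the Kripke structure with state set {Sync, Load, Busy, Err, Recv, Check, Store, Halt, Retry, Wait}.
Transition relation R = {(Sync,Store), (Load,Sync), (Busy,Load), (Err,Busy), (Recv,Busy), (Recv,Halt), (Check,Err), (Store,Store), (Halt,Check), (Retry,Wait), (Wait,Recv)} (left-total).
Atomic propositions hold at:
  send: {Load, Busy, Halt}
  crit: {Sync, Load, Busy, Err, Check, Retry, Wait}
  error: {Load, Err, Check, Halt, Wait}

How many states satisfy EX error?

Sat(EX error) = {s : some successor in {Load, Err, Check, Halt, Wait}} = {Busy, Recv, Check, Halt, Retry}
|Sat(EX error)| = |{Busy, Recv, Check, Halt, Retry}| = 5.

5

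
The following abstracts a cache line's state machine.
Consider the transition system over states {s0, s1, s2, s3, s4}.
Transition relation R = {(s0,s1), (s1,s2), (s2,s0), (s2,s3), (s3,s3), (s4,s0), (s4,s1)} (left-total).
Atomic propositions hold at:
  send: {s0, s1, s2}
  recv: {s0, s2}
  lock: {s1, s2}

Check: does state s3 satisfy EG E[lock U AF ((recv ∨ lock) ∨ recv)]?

No

Sat(recv ∨ lock) = {s0, s1, s2}
Sat((recv ∨ lock) ∨ recv) = {s0, s1, s2}
AF ((recv ∨ lock) ∨ recv): least fixpoint, start Z0 = {s0, s1, s2}, add states with every successor in Z. Z1 = {s0, s1, s2, s4}; fixed.
Sat(AF ((recv ∨ lock) ∨ recv)) = {s0, s1, s2, s4}
E[lock U AF ((recv ∨ lock) ∨ recv)]: least fixpoint, start Z0 = Sat(AF ((recv ∨ lock) ∨ recv)) = {s0, s1, s2, s4}, add states in Sat(lock) with some successor in Z. Already a fixed point.
Sat(E[lock U AF ((recv ∨ lock) ∨ recv)]) = {s0, s1, s2, s4}
EG E[lock U AF ((recv ∨ lock) ∨ recv)]: greatest fixpoint, start Z0 = {s0, s1, s2, s4}, keep only states in Sat with some successor in Z. Already a fixed point.
Sat(EG E[lock U AF ((recv ∨ lock) ∨ recv)]) = {s0, s1, s2, s4}
s3 ∉ Sat(EG E[lock U AF ((recv ∨ lock) ∨ recv)]) = {s0, s1, s2, s4}, so the formula does not hold at s3.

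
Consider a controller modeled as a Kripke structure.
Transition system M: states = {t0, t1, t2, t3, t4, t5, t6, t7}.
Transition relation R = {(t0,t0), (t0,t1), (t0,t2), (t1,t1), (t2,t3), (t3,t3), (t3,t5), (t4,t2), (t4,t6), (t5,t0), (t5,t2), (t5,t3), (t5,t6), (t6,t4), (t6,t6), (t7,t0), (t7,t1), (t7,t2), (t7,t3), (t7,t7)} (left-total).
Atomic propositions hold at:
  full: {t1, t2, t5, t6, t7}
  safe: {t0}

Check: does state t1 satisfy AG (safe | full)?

Sat(safe | full) = {t0, t1, t2, t5, t6, t7}
AG (safe | full): greatest fixpoint, start Z0 = {t0, t1, t2, t5, t6, t7}, keep only states in Sat with every successor in Z. Z1 = {t0, t1}; Z2 = {t1}; fixed.
Sat(AG (safe | full)) = {t1}
t1 ∈ Sat(AG (safe | full)) = {t1}, so the formula holds at t1.

Yes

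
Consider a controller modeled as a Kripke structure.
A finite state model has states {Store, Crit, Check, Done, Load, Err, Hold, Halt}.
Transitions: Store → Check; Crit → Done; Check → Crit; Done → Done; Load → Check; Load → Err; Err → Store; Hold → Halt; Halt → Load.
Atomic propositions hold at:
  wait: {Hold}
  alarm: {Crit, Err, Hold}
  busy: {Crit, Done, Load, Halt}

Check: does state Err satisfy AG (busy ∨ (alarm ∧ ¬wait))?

Sat(¬wait) = {Store, Crit, Check, Done, Load, Err, Halt}
Sat(alarm ∧ ¬wait) = {Crit, Err}
Sat(busy ∨ (alarm ∧ ¬wait)) = {Crit, Done, Load, Err, Halt}
AG (busy ∨ (alarm ∧ ¬wait)): greatest fixpoint, start Z0 = {Crit, Done, Load, Err, Halt}, keep only states in Sat with every successor in Z. Z1 = {Crit, Done, Halt}; Z2 = {Crit, Done}; fixed.
Sat(AG (busy ∨ (alarm ∧ ¬wait))) = {Crit, Done}
Err ∉ Sat(AG (busy ∨ (alarm ∧ ¬wait))) = {Crit, Done}, so the formula does not hold at Err.

No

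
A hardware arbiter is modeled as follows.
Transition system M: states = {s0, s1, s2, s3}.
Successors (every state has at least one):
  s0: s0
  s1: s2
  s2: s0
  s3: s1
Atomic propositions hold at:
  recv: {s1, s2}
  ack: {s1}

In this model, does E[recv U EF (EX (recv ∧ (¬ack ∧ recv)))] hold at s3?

Sat(¬ack) = {s0, s2, s3}
Sat(¬ack ∧ recv) = {s2}
Sat(recv ∧ (¬ack ∧ recv)) = {s2}
Sat(EX (recv ∧ (¬ack ∧ recv))) = {s : some successor in {s2}} = {s1}
EF (EX (recv ∧ (¬ack ∧ recv))): least fixpoint, start Z0 = {s1}, add states with some successor in Z. Z1 = {s1, s3}; fixed.
Sat(EF (EX (recv ∧ (¬ack ∧ recv)))) = {s1, s3}
E[recv U EF (EX (recv ∧ (¬ack ∧ recv)))]: least fixpoint, start Z0 = Sat(EF (EX (recv ∧ (¬ack ∧ recv)))) = {s1, s3}, add states in Sat(recv) with some successor in Z. Already a fixed point.
Sat(E[recv U EF (EX (recv ∧ (¬ack ∧ recv)))]) = {s1, s3}
s3 ∈ Sat(E[recv U EF (EX (recv ∧ (¬ack ∧ recv)))]) = {s1, s3}, so the formula holds at s3.

Yes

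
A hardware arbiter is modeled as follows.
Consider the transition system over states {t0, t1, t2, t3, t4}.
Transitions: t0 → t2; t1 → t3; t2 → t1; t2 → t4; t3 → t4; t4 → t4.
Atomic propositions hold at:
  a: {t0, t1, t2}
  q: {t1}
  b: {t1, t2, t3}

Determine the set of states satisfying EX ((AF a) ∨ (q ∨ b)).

{t0, t1, t2}

AF a: least fixpoint, start Z0 = {t0, t1, t2}, add states with every successor in Z. Already a fixed point.
Sat(AF a) = {t0, t1, t2}
Sat(q ∨ b) = {t1, t2, t3}
Sat((AF a) ∨ (q ∨ b)) = {t0, t1, t2, t3}
Sat(EX ((AF a) ∨ (q ∨ b))) = {s : some successor in {t0, t1, t2, t3}} = {t0, t1, t2}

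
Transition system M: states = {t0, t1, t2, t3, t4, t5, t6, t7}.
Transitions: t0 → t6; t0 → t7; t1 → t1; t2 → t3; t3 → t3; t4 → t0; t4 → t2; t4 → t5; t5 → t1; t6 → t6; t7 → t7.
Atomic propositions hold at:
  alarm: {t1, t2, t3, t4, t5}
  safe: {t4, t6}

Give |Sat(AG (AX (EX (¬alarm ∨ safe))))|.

Sat(¬alarm) = {t0, t6, t7}
Sat(¬alarm ∨ safe) = {t0, t4, t6, t7}
Sat(EX (¬alarm ∨ safe)) = {s : some successor in {t0, t4, t6, t7}} = {t0, t4, t6, t7}
Sat(AX (EX (¬alarm ∨ safe))) = {s : every successor in {t0, t4, t6, t7}} = {t0, t6, t7}
AG (AX (EX (¬alarm ∨ safe))): greatest fixpoint, start Z0 = {t0, t6, t7}, keep only states in Sat with every successor in Z. Already a fixed point.
Sat(AG (AX (EX (¬alarm ∨ safe)))) = {t0, t6, t7}
|Sat(AG (AX (EX (¬alarm ∨ safe))))| = |{t0, t6, t7}| = 3.

3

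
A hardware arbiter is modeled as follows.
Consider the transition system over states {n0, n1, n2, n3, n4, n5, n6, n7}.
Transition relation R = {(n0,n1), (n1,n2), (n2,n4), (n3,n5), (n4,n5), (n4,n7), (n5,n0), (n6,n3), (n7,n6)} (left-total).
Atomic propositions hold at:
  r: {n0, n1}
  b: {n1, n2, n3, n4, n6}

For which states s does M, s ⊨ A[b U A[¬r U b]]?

Sat(¬r) = {n2, n3, n4, n5, n6, n7}
A[¬r U b]: least fixpoint, start Z0 = Sat(b) = {n1, n2, n3, n4, n6}, add states in Sat(¬r) with every successor in Z. Z1 = {n1, n2, n3, n4, n6, n7}; fixed.
Sat(A[¬r U b]) = {n1, n2, n3, n4, n6, n7}
A[b U A[¬r U b]]: least fixpoint, start Z0 = Sat(A[¬r U b]) = {n1, n2, n3, n4, n6, n7}, add states in Sat(b) with every successor in Z. Already a fixed point.
Sat(A[b U A[¬r U b]]) = {n1, n2, n3, n4, n6, n7}

{n1, n2, n3, n4, n6, n7}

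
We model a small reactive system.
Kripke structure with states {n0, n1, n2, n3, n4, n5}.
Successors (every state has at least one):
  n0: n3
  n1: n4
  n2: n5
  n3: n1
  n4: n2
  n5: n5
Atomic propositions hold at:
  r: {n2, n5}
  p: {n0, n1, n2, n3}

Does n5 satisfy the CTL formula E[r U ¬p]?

Yes

Sat(¬p) = {n4, n5}
E[r U ¬p]: least fixpoint, start Z0 = Sat(¬p) = {n4, n5}, add states in Sat(r) with some successor in Z. Z1 = {n2, n4, n5}; fixed.
Sat(E[r U ¬p]) = {n2, n4, n5}
n5 ∈ Sat(E[r U ¬p]) = {n2, n4, n5}, so the formula holds at n5.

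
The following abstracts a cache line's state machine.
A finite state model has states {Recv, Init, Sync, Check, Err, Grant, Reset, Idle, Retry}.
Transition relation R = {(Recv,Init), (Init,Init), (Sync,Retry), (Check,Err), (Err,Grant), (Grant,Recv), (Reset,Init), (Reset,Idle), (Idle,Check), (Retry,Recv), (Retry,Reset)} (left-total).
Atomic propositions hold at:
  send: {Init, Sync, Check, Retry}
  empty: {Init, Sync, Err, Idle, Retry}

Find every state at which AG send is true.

AG send: greatest fixpoint, start Z0 = {Init, Sync, Check, Retry}, keep only states in Sat with every successor in Z. Z1 = {Init, Sync}; Z2 = {Init}; fixed.
Sat(AG send) = {Init}

{Init}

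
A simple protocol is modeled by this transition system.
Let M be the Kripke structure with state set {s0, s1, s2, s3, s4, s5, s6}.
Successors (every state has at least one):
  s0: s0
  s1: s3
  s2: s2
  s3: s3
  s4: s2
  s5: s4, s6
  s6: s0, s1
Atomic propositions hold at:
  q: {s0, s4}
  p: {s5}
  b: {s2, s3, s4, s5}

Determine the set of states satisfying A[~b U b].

Sat(~b) = {s0, s1, s6}
A[~b U b]: least fixpoint, start Z0 = Sat(b) = {s2, s3, s4, s5}, add states in Sat(~b) with every successor in Z. Z1 = {s1, s2, s3, s4, s5}; fixed.
Sat(A[~b U b]) = {s1, s2, s3, s4, s5}

{s1, s2, s3, s4, s5}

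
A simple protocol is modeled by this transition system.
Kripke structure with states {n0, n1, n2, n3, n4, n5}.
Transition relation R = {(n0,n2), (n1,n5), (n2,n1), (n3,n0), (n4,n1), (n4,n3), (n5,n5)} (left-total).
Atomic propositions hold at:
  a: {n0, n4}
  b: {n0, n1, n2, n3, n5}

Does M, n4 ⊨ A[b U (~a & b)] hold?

Sat(~a) = {n1, n2, n3, n5}
Sat(~a & b) = {n1, n2, n3, n5}
A[b U (~a & b)]: least fixpoint, start Z0 = Sat((~a & b)) = {n1, n2, n3, n5}, add states in Sat(b) with every successor in Z. Z1 = {n0, n1, n2, n3, n5}; fixed.
Sat(A[b U (~a & b)]) = {n0, n1, n2, n3, n5}
n4 ∉ Sat(A[b U (~a & b)]) = {n0, n1, n2, n3, n5}, so the formula does not hold at n4.

No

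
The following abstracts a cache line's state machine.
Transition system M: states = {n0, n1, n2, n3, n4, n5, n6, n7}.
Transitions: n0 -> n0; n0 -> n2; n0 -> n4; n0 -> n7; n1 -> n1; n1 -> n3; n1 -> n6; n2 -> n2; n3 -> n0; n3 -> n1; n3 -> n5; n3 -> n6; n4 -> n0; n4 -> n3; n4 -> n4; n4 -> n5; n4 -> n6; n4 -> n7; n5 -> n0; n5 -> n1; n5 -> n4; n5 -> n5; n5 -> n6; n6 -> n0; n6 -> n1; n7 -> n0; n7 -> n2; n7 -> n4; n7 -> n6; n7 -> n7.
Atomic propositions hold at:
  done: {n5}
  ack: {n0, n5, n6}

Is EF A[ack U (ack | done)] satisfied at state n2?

No

Sat(ack | done) = {n0, n5, n6}
A[ack U (ack | done)]: least fixpoint, start Z0 = Sat((ack | done)) = {n0, n5, n6}, add states in Sat(ack) with every successor in Z. Already a fixed point.
Sat(A[ack U (ack | done)]) = {n0, n5, n6}
EF A[ack U (ack | done)]: least fixpoint, start Z0 = {n0, n5, n6}, add states with some successor in Z. Z1 = {n0, n1, n3, n4, n5, n6, n7}; fixed.
Sat(EF A[ack U (ack | done)]) = {n0, n1, n3, n4, n5, n6, n7}
n2 ∉ Sat(EF A[ack U (ack | done)]) = {n0, n1, n3, n4, n5, n6, n7}, so the formula does not hold at n2.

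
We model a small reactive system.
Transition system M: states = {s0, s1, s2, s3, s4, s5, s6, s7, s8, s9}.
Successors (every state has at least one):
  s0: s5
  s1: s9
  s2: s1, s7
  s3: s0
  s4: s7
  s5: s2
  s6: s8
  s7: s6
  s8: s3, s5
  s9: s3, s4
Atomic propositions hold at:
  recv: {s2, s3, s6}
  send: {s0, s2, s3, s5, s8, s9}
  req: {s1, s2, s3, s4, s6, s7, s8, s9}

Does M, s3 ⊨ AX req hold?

Sat(AX req) = {s : every successor in {s1, s2, s3, s4, s6, s7, s8, s9}} = {s1, s2, s4, s5, s6, s7, s9}
s3 ∉ Sat(AX req) = {s1, s2, s4, s5, s6, s7, s9}, so the formula does not hold at s3.

No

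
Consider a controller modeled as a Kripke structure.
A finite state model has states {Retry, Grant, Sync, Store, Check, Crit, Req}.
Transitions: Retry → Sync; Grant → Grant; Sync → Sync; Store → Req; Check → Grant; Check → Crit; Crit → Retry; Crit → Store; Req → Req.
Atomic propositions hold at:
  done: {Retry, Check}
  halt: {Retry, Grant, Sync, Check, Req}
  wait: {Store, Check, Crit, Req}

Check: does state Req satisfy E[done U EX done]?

Sat(EX done) = {s : some successor in {Retry, Check}} = {Crit}
E[done U EX done]: least fixpoint, start Z0 = Sat(EX done) = {Crit}, add states in Sat(done) with some successor in Z. Z1 = {Check, Crit}; fixed.
Sat(E[done U EX done]) = {Check, Crit}
Req ∉ Sat(E[done U EX done]) = {Check, Crit}, so the formula does not hold at Req.

No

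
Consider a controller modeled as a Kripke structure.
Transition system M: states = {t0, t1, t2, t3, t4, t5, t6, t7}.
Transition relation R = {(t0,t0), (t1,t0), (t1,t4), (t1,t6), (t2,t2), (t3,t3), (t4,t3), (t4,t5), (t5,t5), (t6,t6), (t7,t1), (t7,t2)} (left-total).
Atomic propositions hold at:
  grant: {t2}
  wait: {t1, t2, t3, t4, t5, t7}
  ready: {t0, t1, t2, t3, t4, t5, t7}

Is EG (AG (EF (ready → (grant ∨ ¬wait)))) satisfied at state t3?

No

Sat(¬wait) = {t0, t6}
Sat(grant ∨ ¬wait) = {t0, t2, t6}
Sat(ready → (grant ∨ ¬wait)) = {t0, t2, t6}
EF (ready → (grant ∨ ¬wait)): least fixpoint, start Z0 = {t0, t2, t6}, add states with some successor in Z. Z1 = {t0, t1, t2, t6, t7}; fixed.
Sat(EF (ready → (grant ∨ ¬wait))) = {t0, t1, t2, t6, t7}
AG (EF (ready → (grant ∨ ¬wait))): greatest fixpoint, start Z0 = {t0, t1, t2, t6, t7}, keep only states in Sat with every successor in Z. Z1 = {t0, t2, t6, t7}; Z2 = {t0, t2, t6}; fixed.
Sat(AG (EF (ready → (grant ∨ ¬wait)))) = {t0, t2, t6}
EG (AG (EF (ready → (grant ∨ ¬wait)))): greatest fixpoint, start Z0 = {t0, t2, t6}, keep only states in Sat with some successor in Z. Already a fixed point.
Sat(EG (AG (EF (ready → (grant ∨ ¬wait))))) = {t0, t2, t6}
t3 ∉ Sat(EG (AG (EF (ready → (grant ∨ ¬wait))))) = {t0, t2, t6}, so the formula does not hold at t3.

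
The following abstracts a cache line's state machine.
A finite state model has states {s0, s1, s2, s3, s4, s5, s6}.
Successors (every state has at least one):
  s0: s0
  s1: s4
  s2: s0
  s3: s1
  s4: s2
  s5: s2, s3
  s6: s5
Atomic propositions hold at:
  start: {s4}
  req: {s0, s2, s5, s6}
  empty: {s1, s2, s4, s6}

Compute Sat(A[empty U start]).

A[empty U start]: least fixpoint, start Z0 = Sat(start) = {s4}, add states in Sat(empty) with every successor in Z. Z1 = {s1, s4}; fixed.
Sat(A[empty U start]) = {s1, s4}

{s1, s4}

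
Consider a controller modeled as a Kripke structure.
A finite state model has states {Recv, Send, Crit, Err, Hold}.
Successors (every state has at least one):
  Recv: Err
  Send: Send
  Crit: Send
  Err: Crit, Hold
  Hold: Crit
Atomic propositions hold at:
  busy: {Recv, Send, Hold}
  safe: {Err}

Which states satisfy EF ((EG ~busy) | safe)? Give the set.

{Recv, Err}

Sat(~busy) = {Crit, Err}
EG ~busy: greatest fixpoint, start Z0 = {Crit, Err}, keep only states in Sat with some successor in Z. Z1 = {Err}; Z2 = ∅; fixed.
Sat(EG ~busy) = ∅
Sat((EG ~busy) | safe) = {Err}
EF ((EG ~busy) | safe): least fixpoint, start Z0 = {Err}, add states with some successor in Z. Z1 = {Recv, Err}; fixed.
Sat(EF ((EG ~busy) | safe)) = {Recv, Err}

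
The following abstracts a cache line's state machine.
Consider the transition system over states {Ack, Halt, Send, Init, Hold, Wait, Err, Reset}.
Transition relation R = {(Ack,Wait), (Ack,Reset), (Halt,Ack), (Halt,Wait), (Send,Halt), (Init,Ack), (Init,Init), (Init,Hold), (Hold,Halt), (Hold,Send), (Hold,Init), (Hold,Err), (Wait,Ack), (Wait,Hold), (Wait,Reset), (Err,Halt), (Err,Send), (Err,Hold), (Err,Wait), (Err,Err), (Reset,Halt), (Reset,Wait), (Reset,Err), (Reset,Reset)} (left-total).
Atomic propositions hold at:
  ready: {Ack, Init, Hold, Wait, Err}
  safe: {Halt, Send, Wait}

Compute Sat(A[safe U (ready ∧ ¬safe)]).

Sat(¬safe) = {Ack, Init, Hold, Err, Reset}
Sat(ready ∧ ¬safe) = {Ack, Init, Hold, Err}
A[safe U (ready ∧ ¬safe)]: least fixpoint, start Z0 = Sat((ready ∧ ¬safe)) = {Ack, Init, Hold, Err}, add states in Sat(safe) with every successor in Z. Already a fixed point.
Sat(A[safe U (ready ∧ ¬safe)]) = {Ack, Init, Hold, Err}

{Ack, Init, Hold, Err}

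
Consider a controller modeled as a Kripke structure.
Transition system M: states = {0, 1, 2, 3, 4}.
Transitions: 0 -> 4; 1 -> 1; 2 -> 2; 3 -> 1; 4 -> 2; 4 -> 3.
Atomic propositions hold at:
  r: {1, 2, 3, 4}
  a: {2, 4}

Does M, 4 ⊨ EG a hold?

Yes

EG a: greatest fixpoint, start Z0 = {2, 4}, keep only states in Sat with some successor in Z. Already a fixed point.
Sat(EG a) = {2, 4}
4 ∈ Sat(EG a) = {2, 4}, so the formula holds at 4.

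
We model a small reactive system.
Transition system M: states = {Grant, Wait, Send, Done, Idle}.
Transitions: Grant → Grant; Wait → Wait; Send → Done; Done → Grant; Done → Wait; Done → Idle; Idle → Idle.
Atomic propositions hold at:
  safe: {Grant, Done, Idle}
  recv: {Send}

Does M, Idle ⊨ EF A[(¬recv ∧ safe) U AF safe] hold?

Sat(¬recv) = {Grant, Wait, Done, Idle}
Sat(¬recv ∧ safe) = {Grant, Done, Idle}
AF safe: least fixpoint, start Z0 = {Grant, Done, Idle}, add states with every successor in Z. Z1 = {Grant, Send, Done, Idle}; fixed.
Sat(AF safe) = {Grant, Send, Done, Idle}
A[(¬recv ∧ safe) U AF safe]: least fixpoint, start Z0 = Sat(AF safe) = {Grant, Send, Done, Idle}, add states in Sat(¬recv ∧ safe) with every successor in Z. Already a fixed point.
Sat(A[(¬recv ∧ safe) U AF safe]) = {Grant, Send, Done, Idle}
EF A[(¬recv ∧ safe) U AF safe]: least fixpoint, start Z0 = {Grant, Send, Done, Idle}, add states with some successor in Z. Already a fixed point.
Sat(EF A[(¬recv ∧ safe) U AF safe]) = {Grant, Send, Done, Idle}
Idle ∈ Sat(EF A[(¬recv ∧ safe) U AF safe]) = {Grant, Send, Done, Idle}, so the formula holds at Idle.

Yes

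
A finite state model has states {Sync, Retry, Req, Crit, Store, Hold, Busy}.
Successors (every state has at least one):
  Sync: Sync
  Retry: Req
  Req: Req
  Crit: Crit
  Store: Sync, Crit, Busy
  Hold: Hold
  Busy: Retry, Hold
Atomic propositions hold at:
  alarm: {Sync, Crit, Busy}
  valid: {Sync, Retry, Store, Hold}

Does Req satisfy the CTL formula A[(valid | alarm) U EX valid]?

Sat(valid | alarm) = {Sync, Retry, Crit, Store, Hold, Busy}
Sat(EX valid) = {s : some successor in {Sync, Retry, Store, Hold}} = {Sync, Store, Hold, Busy}
A[(valid | alarm) U EX valid]: least fixpoint, start Z0 = Sat(EX valid) = {Sync, Store, Hold, Busy}, add states in Sat(valid | alarm) with every successor in Z. Already a fixed point.
Sat(A[(valid | alarm) U EX valid]) = {Sync, Store, Hold, Busy}
Req ∉ Sat(A[(valid | alarm) U EX valid]) = {Sync, Store, Hold, Busy}, so the formula does not hold at Req.

No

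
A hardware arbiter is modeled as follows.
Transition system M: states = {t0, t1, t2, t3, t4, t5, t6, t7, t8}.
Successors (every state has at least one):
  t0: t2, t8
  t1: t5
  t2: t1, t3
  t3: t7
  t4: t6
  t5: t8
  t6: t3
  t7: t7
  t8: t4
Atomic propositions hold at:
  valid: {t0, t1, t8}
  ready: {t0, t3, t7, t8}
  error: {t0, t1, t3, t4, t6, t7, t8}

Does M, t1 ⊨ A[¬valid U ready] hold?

Sat(¬valid) = {t2, t3, t4, t5, t6, t7}
A[¬valid U ready]: least fixpoint, start Z0 = Sat(ready) = {t0, t3, t7, t8}, add states in Sat(¬valid) with every successor in Z. Z1 = {t0, t3, t5, t6, t7, t8}; Z2 = {t0, t3, t4, t5, t6, t7, t8}; fixed.
Sat(A[¬valid U ready]) = {t0, t3, t4, t5, t6, t7, t8}
t1 ∉ Sat(A[¬valid U ready]) = {t0, t3, t4, t5, t6, t7, t8}, so the formula does not hold at t1.

No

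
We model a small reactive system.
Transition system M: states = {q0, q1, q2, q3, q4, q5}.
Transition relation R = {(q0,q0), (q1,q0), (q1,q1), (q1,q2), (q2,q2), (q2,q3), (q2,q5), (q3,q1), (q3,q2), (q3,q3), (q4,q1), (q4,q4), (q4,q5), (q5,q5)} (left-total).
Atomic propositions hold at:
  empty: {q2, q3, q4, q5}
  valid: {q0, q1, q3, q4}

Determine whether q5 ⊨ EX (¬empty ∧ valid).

Sat(¬empty) = {q0, q1}
Sat(¬empty ∧ valid) = {q0, q1}
Sat(EX (¬empty ∧ valid)) = {s : some successor in {q0, q1}} = {q0, q1, q3, q4}
q5 ∉ Sat(EX (¬empty ∧ valid)) = {q0, q1, q3, q4}, so the formula does not hold at q5.

No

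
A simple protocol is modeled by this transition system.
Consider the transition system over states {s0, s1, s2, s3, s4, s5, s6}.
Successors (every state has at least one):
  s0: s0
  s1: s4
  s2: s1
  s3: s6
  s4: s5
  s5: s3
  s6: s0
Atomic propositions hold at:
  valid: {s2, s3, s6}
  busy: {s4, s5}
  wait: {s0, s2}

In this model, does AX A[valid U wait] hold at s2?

No

A[valid U wait]: least fixpoint, start Z0 = Sat(wait) = {s0, s2}, add states in Sat(valid) with every successor in Z. Z1 = {s0, s2, s6}; Z2 = {s0, s2, s3, s6}; fixed.
Sat(A[valid U wait]) = {s0, s2, s3, s6}
Sat(AX A[valid U wait]) = {s : every successor in {s0, s2, s3, s6}} = {s0, s3, s5, s6}
s2 ∉ Sat(AX A[valid U wait]) = {s0, s3, s5, s6}, so the formula does not hold at s2.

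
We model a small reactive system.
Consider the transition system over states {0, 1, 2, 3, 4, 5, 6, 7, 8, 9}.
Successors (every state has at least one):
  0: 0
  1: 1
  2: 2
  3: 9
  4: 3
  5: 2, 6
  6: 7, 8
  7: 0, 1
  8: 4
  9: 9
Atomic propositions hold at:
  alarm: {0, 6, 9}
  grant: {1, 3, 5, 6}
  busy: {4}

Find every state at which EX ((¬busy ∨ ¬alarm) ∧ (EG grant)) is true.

Sat(¬busy) = {0, 1, 2, 3, 5, 6, 7, 8, 9}
Sat(¬alarm) = {1, 2, 3, 4, 5, 7, 8}
Sat(¬busy ∨ ¬alarm) = {0, 1, 2, 3, 4, 5, 6, 7, 8, 9}
EG grant: greatest fixpoint, start Z0 = {1, 3, 5, 6}, keep only states in Sat with some successor in Z. Z1 = {1, 5}; Z2 = {1}; fixed.
Sat(EG grant) = {1}
Sat((¬busy ∨ ¬alarm) ∧ (EG grant)) = {1}
Sat(EX ((¬busy ∨ ¬alarm) ∧ (EG grant))) = {s : some successor in {1}} = {1, 7}

{1, 7}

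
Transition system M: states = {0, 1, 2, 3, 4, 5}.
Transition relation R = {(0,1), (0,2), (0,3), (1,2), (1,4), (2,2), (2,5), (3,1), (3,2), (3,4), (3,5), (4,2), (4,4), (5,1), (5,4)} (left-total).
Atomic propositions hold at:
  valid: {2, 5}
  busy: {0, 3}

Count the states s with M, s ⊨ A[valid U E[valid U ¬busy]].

4

Sat(¬busy) = {1, 2, 4, 5}
E[valid U ¬busy]: least fixpoint, start Z0 = Sat(¬busy) = {1, 2, 4, 5}, add states in Sat(valid) with some successor in Z. Already a fixed point.
Sat(E[valid U ¬busy]) = {1, 2, 4, 5}
A[valid U E[valid U ¬busy]]: least fixpoint, start Z0 = Sat(E[valid U ¬busy]) = {1, 2, 4, 5}, add states in Sat(valid) with every successor in Z. Already a fixed point.
Sat(A[valid U E[valid U ¬busy]]) = {1, 2, 4, 5}
|Sat(A[valid U E[valid U ¬busy]])| = |{1, 2, 4, 5}| = 4.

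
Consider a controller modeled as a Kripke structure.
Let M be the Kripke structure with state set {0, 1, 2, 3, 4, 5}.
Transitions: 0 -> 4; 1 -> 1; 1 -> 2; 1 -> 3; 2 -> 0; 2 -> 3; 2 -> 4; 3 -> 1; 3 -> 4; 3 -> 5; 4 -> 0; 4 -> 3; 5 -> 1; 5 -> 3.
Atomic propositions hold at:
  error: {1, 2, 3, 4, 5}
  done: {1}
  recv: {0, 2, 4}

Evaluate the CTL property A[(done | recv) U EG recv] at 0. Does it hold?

Yes

Sat(done | recv) = {0, 1, 2, 4}
EG recv: greatest fixpoint, start Z0 = {0, 2, 4}, keep only states in Sat with some successor in Z. Already a fixed point.
Sat(EG recv) = {0, 2, 4}
A[(done | recv) U EG recv]: least fixpoint, start Z0 = Sat(EG recv) = {0, 2, 4}, add states in Sat(done | recv) with every successor in Z. Already a fixed point.
Sat(A[(done | recv) U EG recv]) = {0, 2, 4}
0 ∈ Sat(A[(done | recv) U EG recv]) = {0, 2, 4}, so the formula holds at 0.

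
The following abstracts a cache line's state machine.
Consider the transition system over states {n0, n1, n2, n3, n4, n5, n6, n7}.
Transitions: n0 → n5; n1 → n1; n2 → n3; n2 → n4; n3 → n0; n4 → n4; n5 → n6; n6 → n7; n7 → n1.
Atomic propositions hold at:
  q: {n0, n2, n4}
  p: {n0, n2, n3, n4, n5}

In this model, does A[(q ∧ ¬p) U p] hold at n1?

Sat(¬p) = {n1, n6, n7}
Sat(q ∧ ¬p) = ∅
A[(q ∧ ¬p) U p]: least fixpoint, start Z0 = Sat(p) = {n0, n2, n3, n4, n5}, add states in Sat(q ∧ ¬p) with every successor in Z. Already a fixed point.
Sat(A[(q ∧ ¬p) U p]) = {n0, n2, n3, n4, n5}
n1 ∉ Sat(A[(q ∧ ¬p) U p]) = {n0, n2, n3, n4, n5}, so the formula does not hold at n1.

No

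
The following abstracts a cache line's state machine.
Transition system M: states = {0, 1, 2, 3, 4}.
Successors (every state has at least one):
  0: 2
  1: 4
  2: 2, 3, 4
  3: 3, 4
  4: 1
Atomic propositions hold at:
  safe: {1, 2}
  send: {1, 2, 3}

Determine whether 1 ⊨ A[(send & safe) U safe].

Sat(send & safe) = {1, 2}
A[(send & safe) U safe]: least fixpoint, start Z0 = Sat(safe) = {1, 2}, add states in Sat(send & safe) with every successor in Z. Already a fixed point.
Sat(A[(send & safe) U safe]) = {1, 2}
1 ∈ Sat(A[(send & safe) U safe]) = {1, 2}, so the formula holds at 1.

Yes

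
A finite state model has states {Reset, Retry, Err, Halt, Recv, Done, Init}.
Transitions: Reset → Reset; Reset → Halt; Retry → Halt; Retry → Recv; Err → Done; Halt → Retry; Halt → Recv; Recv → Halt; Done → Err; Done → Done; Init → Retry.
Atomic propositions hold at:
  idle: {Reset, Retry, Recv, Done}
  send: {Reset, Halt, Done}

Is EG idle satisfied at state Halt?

No

EG idle: greatest fixpoint, start Z0 = {Reset, Retry, Recv, Done}, keep only states in Sat with some successor in Z. Z1 = {Reset, Retry, Done}; Z2 = {Reset, Done}; fixed.
Sat(EG idle) = {Reset, Done}
Halt ∉ Sat(EG idle) = {Reset, Done}, so the formula does not hold at Halt.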